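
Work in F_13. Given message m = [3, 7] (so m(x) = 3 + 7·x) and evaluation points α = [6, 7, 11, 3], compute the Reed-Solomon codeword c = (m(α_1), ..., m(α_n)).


c = [6, 0, 2, 11]

Message polynomial: m(x) = 3 + 7·x (mod 13).
For each evaluation point α_i, compute m(α_i) mod 13:
  α_1 = 6: Horner steps 7 → 6, so m(6) = 6.
  α_2 = 7: Horner steps 7 → 0, so m(7) = 0.
  α_3 = 11: Horner steps 7 → 2, so m(11) = 2.
  α_4 = 3: Horner steps 7 → 11, so m(3) = 11.
Codeword c = [6, 0, 2, 11] ∈ F_13^4.


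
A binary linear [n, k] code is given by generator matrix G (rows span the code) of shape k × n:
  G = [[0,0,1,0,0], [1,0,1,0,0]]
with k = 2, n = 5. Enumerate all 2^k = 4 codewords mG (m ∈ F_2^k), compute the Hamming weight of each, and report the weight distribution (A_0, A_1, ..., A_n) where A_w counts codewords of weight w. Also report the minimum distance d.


Weight distribution: A_0 = 1, A_1 = 2, A_2 = 1. Minimum distance d = 1.

Enumerate all 2^2 = 4 messages m ∈ F_2^2.
For each, compute codeword c = mG in F_2^5, then tally its weight.
  m = 00 → c = 00000, weight = 0.
  m = 10 → c = 00100, weight = 1.
  m = 01 → c = 10100, weight = 2.
  m = 11 → c = 10000, weight = 1.
Tally weights:
  weight 0: 1 codewords.
  weight 1: 2 codewords.
  weight 2: 1 codewords.
Minimum distance d = smallest w > 0 with A_w > 0 = 1.
Sanity: Σ A_w = 4 = 2^2 = 4 ✓.


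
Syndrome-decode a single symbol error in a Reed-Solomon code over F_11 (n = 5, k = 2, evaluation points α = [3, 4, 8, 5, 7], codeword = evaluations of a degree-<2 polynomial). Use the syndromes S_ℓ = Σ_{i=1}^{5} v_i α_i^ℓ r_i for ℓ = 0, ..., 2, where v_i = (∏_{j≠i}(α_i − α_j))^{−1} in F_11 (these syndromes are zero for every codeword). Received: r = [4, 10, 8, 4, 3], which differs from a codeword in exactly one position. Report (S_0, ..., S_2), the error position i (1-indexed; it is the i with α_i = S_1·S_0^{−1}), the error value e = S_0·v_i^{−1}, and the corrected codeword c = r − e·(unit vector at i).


S = (3, 9, 5), error at position 1, error magnitude e = 10, c = [5, 10, 8, 4, 3].

Step 1: column multipliers v_i = (∏_{j≠i}(α_i − α_j))^{−1} mod 11.
  i = 1 (α = 3): (3−4)(3−8)(3−5)(3−7) = (−1)·(−5)·(−2)·(−4) = 40 ≡ 7, so v_1 = 7^{−1} = 8 (mod 11).
  i = 2 (α = 4): (4−3)(4−8)(4−5)(4−7) = 1·(−4)·(−1)·(−3) = −12 ≡ 10, so v_2 = 10^{−1} = 10 (mod 11).
  i = 3 (α = 8): (8−3)(8−4)(8−5)(8−7) = 5·4·3·1 = 60 ≡ 5, so v_3 = 5^{−1} = 9 (mod 11).
  i = 4 (α = 5): (5−3)(5−4)(5−8)(5−7) = 2·1·(−3)·(−2) = 12 ≡ 1, so v_4 = 1^{−1} = 1 (mod 11).
  i = 5 (α = 7): (7−3)(7−4)(7−8)(7−5) = 4·3·(−1)·2 = −24 ≡ 9, so v_5 = 9^{−1} = 5 (mod 11).
  v = [8, 10, 9, 1, 5].
Step 2: syndromes of r = [4, 10, 8, 4, 3] (all sums mod 11).
  S_0 = Σ v_i r_i = 8·4 + 10·10 + 9·8 + 1·4 + 5·3 = 223 ≡ 3.
  S_1 = Σ v_i α_i r_i = 8·3·4 + 10·4·10 + 9·8·8 + 1·5·4 + 5·7·3 = 1197 ≡ 9.
  α_i^2 mod 11 = [9, 5, 9, 3, 5].
  S_2 = Σ v_i α_i^2 r_i = 8·9·4 + 10·5·10 + 9·9·8 + 1·3·4 + 5·5·3 = 1523 ≡ 5.
  S = (3, 9, 5) ≠ 0, so r is not a codeword (an error is present).
Step 3: locate the error. For a single error e at position i, S_ℓ = v_i·e·α_i^ℓ, so α_err = S_1/S_0.
  S_0^{−1} = 3^{−1} = 4 (mod 11), so α_err = 9·4 = 36 ≡ 3 = α_1. Error position i = 1.
  Consistency check: S_2/S_1 = 5·5 = 25 ≡ 3 = α_err ✓ (single-error assumption holds).
Step 4: error magnitude e = S_0/v_1 = S_0·∏_{j≠1}(α_1 − α_j) = 3·7 = 21 ≡ 10 (mod 11).
Step 5: correct position 1: c_1 = r_1 − e = 4 − 10 ≡ 5 (mod 11). Hence c = [5, 10, 8, 4, 3].
  Check: interpolating c through the α_i gives m(x) = 1 + 5·x (degree < 2) with m(α_i) = c_i for every i, so c is indeed a codeword.


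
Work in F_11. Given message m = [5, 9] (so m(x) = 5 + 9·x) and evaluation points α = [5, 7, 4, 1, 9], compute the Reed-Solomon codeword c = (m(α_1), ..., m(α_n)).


c = [6, 2, 8, 3, 9]

Message polynomial: m(x) = 5 + 9·x (mod 11).
For each evaluation point α_i, compute m(α_i) mod 11:
  α_1 = 5: Horner steps 9 → 6, so m(5) = 6.
  α_2 = 7: Horner steps 9 → 2, so m(7) = 2.
  α_3 = 4: Horner steps 9 → 8, so m(4) = 8.
  α_4 = 1: Horner steps 9 → 3, so m(1) = 3.
  α_5 = 9: Horner steps 9 → 9, so m(9) = 9.
Codeword c = [6, 2, 8, 3, 9] ∈ F_11^5.


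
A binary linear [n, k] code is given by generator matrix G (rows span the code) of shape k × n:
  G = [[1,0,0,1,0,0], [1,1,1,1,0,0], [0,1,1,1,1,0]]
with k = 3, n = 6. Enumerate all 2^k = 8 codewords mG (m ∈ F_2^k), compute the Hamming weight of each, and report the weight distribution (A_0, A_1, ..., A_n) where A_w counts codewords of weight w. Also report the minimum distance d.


Weight distribution: A_0 = 1, A_2 = 4, A_4 = 3. Minimum distance d = 2.

Enumerate all 2^3 = 8 messages m ∈ F_2^3.
For each, compute codeword c = mG in F_2^6, then tally its weight.
  m = 000 → c = 000000, weight = 0.
  m = 100 → c = 100100, weight = 2.
  m = 010 → c = 111100, weight = 4.
  m = 110 → c = 011000, weight = 2.
  m = 001 → c = 011110, weight = 4.
  m = 101 → c = 111010, weight = 4.
  m = 011 → c = 100010, weight = 2.
  m = 111 → c = 000110, weight = 2.
Tally weights:
  weight 0: 1 codewords.
  weight 2: 4 codewords.
  weight 4: 3 codewords.
Minimum distance d = smallest w > 0 with A_w > 0 = 2.
Sanity: Σ A_w = 8 = 2^3 = 8 ✓.


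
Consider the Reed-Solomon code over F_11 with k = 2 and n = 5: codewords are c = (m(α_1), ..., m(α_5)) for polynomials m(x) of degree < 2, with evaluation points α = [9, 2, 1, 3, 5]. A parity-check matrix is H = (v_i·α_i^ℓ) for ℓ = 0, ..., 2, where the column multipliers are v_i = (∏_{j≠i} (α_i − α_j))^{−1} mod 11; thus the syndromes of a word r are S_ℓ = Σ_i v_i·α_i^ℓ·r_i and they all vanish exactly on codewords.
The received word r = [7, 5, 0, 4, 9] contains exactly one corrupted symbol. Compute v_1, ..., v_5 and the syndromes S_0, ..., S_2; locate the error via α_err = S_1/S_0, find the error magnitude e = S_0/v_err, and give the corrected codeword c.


S = (8, 2, 6), error at position 4, error magnitude e = 5, c = [7, 5, 0, 10, 9].

Step 1: column multipliers v_i = (∏_{j≠i}(α_i − α_j))^{−1} mod 11.
  i = 1 (α = 9): (9−2)(9−1)(9−3)(9−5) = 7·8·6·4 = 1344 ≡ 2, so v_1 = 2^{−1} = 6 (mod 11).
  i = 2 (α = 2): (2−9)(2−1)(2−3)(2−5) = (−7)·1·(−1)·(−3) = −21 ≡ 1, so v_2 = 1^{−1} = 1 (mod 11).
  i = 3 (α = 1): (1−9)(1−2)(1−3)(1−5) = (−8)·(−1)·(−2)·(−4) = 64 ≡ 9, so v_3 = 9^{−1} = 5 (mod 11).
  i = 4 (α = 3): (3−9)(3−2)(3−1)(3−5) = (−6)·1·2·(−2) = 24 ≡ 2, so v_4 = 2^{−1} = 6 (mod 11).
  i = 5 (α = 5): (5−9)(5−2)(5−1)(5−3) = (−4)·3·4·2 = −96 ≡ 3, so v_5 = 3^{−1} = 4 (mod 11).
  v = [6, 1, 5, 6, 4].
Step 2: syndromes of r = [7, 5, 0, 4, 9] (all sums mod 11).
  S_0 = Σ v_i r_i = 6·7 + 1·5 + 5·0 + 6·4 + 4·9 = 107 ≡ 8.
  S_1 = Σ v_i α_i r_i = 6·9·7 + 1·2·5 + 5·1·0 + 6·3·4 + 4·5·9 = 640 ≡ 2.
  α_i^2 mod 11 = [4, 4, 1, 9, 3].
  S_2 = Σ v_i α_i^2 r_i = 6·4·7 + 1·4·5 + 5·1·0 + 6·9·4 + 4·3·9 = 512 ≡ 6.
  S = (8, 2, 6) ≠ 0, so r is not a codeword (an error is present).
Step 3: locate the error. For a single error e at position i, S_ℓ = v_i·e·α_i^ℓ, so α_err = S_1/S_0.
  S_0^{−1} = 8^{−1} = 7 (mod 11), so α_err = 2·7 = 14 ≡ 3 = α_4. Error position i = 4.
  Consistency check: S_2/S_1 = 6·6 = 36 ≡ 3 = α_err ✓ (single-error assumption holds).
Step 4: error magnitude e = S_0/v_4 = S_0·∏_{j≠4}(α_4 − α_j) = 8·2 = 16 ≡ 5 (mod 11).
Step 5: correct position 4: c_4 = r_4 − e = 4 − 5 ≡ 10 (mod 11). Hence c = [7, 5, 0, 10, 9].
  Check: interpolating c through the α_i gives m(x) = 6 + 5·x (degree < 2) with m(α_i) = c_i for every i, so c is indeed a codeword.


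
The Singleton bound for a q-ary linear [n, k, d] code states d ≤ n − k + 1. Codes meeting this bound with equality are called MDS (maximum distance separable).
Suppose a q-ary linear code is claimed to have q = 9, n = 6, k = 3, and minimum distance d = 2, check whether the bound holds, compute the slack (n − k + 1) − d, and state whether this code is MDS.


Singleton RHS = n − k + 1 = 4, slack = 2, bound satisfied, not MDS.

Singleton bound: d ≤ n − k + 1.
Here n = 6, k = 3, so n − k + 1 = 4.
Given d = 2, check d ≤ 4: YES.
Slack = (n − k + 1) − d = 2.
The code is NOT MDS (slack = 2 > 0).
Description: the claimed parameters are [6, 3, 2]_9; such a code would be non-MDS.


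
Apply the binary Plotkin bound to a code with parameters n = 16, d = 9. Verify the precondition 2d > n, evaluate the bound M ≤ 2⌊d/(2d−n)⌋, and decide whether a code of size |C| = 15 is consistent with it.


Plotkin bound M ≤ 8; given |C| = 15 > bound (violated).

Check applicability: 2d = 18, n = 16.
2d − n = 2 > 0, so Plotkin applies.
Compute d/(2d−n) = 9/2 ≈ 4.5000.
⌊d/(2d−n)⌋ = 4.
Plotkin bound: M ≤ 2·4 = 8.
Given |C| = 15, check: VIOLATED.
This |C| is above the Plotkin bound, so no binary code with n = 16, d = 9 and 15 codewords exists.


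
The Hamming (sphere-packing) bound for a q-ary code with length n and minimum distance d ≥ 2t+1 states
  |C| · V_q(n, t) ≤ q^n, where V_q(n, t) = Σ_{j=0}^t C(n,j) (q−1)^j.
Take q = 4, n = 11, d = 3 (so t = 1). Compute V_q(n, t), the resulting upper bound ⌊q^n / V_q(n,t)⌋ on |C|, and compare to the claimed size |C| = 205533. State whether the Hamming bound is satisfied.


V_q(n, t) = 34, q^n = 4194304, Hamming bound = 123361, |C| = 205533 > bound (violated).

Step 1: Compute V_q(n, t) = Σ_{j=0}^1 C(n, j) (q−1)^j.
  j = 0: C(11,0)·(3)^0 = 1·1 = 1.
  j = 1: C(11,1)·(3)^1 = 11·3 = 33.
  V_q(n, t) = 1 + 33 = 34.
Step 2: q^n = 4^11 = 4194304.
Step 3: Hamming bound ⌊q^n / V_q(n,t)⌋ = ⌊4194304/34⌋ = 123361.
Step 4: Compare |C| = 205533 to 123361: violated.
The claimed |C| lies above the Hamming bound, so no 4-ary code of length 11 with d ≥ 3 can have 205533 codewords.


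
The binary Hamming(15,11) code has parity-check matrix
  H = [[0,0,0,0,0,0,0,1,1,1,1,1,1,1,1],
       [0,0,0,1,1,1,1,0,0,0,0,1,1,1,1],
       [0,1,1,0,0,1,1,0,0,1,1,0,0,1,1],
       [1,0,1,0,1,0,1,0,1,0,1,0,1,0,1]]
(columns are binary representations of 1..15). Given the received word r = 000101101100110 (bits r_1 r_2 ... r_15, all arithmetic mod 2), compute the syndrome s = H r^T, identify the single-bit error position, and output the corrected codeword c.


s = (0, 1, 0, 1)^T, error position = 5, corrected codeword c = 000111101100110

Compute s = H r^T mod 2 one row at a time:
  s_1 = 0 + 1 + 1 + 0 + 0 + 1 + 1 + 0 = 4 ≡ 0 (mod 2).
  s_2 = 1 + 0 + 1 + 1 + 0 + 1 + 1 + 0 = 5 ≡ 1 (mod 2).
  s_3 = 0 + 0 + 1 + 1 + 1 + 0 + 1 + 0 = 4 ≡ 0 (mod 2).
  s_4 = 0 + 0 + 0 + 1 + 1 + 0 + 1 + 0 = 3 ≡ 1 (mod 2).
s = (0, 1, 0, 1)^T — this equals column 5 of H (binary 0101), so error is at position 5.
Correct: flip bit 5 of r = 000101101100110 to get c = 000111101100110.


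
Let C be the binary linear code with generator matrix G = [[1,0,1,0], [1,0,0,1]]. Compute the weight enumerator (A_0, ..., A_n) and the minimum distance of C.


Weight distribution: A_0 = 1, A_2 = 3. Minimum distance d = 2.

Enumerate all 2^2 = 4 messages m ∈ F_2^2.
For each, compute codeword c = mG in F_2^4, then tally its weight.
  m = 00 → c = 0000, weight = 0.
  m = 10 → c = 1010, weight = 2.
  m = 01 → c = 1001, weight = 2.
  m = 11 → c = 0011, weight = 2.
Tally weights:
  weight 0: 1 codewords.
  weight 2: 3 codewords.
Minimum distance d = smallest w > 0 with A_w > 0 = 2.
Sanity: Σ A_w = 4 = 2^2 = 4 ✓.


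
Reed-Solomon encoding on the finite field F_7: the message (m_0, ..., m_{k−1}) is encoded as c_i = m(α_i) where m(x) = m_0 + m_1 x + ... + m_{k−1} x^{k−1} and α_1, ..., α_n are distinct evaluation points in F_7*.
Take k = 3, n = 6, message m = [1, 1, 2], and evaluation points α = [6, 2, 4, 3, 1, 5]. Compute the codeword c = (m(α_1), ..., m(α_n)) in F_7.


c = [2, 4, 2, 1, 4, 0]

Message polynomial: m(x) = 1 + 1·x + 2·x^2 (mod 7).
For each evaluation point α_i, compute m(α_i) mod 7:
  α_1 = 6: Horner steps 2 → 6 → 2, so m(6) = 2.
  α_2 = 2: Horner steps 2 → 5 → 4, so m(2) = 4.
  α_3 = 4: Horner steps 2 → 2 → 2, so m(4) = 2.
  α_4 = 3: Horner steps 2 → 0 → 1, so m(3) = 1.
  α_5 = 1: Horner steps 2 → 3 → 4, so m(1) = 4.
  α_6 = 5: Horner steps 2 → 4 → 0, so m(5) = 0.
Codeword c = [2, 4, 2, 1, 4, 0] ∈ F_7^6.


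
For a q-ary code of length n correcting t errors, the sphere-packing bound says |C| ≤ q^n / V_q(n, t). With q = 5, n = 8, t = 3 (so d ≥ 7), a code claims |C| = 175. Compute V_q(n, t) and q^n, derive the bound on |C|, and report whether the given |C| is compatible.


V_q(n, t) = 4065, q^n = 390625, Hamming bound = 96, |C| = 175 > bound (violated).

Step 1: Compute V_q(n, t) = Σ_{j=0}^3 C(n, j) (q−1)^j.
  j = 0: C(8,0)·(4)^0 = 1·1 = 1.
  j = 1: C(8,1)·(4)^1 = 8·4 = 32.
  j = 2: C(8,2)·(4)^2 = 28·16 = 448.
  j = 3: C(8,3)·(4)^3 = 56·64 = 3584.
  V_q(n, t) = 1 + 32 + 448 + 3584 = 4065.
Step 2: q^n = 5^8 = 390625.
Step 3: Hamming bound ⌊q^n / V_q(n,t)⌋ = ⌊390625/4065⌋ = 96.
Step 4: Compare |C| = 175 to 96: violated.
The claimed |C| lies above the Hamming bound, so no 5-ary code of length 8 with d ≥ 7 can have 175 codewords.


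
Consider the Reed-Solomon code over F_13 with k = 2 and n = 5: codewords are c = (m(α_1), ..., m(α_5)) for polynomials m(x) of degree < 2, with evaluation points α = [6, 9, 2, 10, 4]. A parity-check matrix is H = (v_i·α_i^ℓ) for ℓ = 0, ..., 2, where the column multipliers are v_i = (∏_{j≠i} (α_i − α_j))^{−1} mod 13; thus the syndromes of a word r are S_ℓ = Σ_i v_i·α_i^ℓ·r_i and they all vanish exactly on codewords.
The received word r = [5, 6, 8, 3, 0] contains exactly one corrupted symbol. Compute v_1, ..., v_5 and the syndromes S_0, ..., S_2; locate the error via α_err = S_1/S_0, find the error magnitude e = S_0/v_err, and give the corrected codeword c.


S = (4, 1, 10), error at position 4, error magnitude e = 1, c = [5, 6, 8, 2, 0].

Step 1: column multipliers v_i = (∏_{j≠i}(α_i − α_j))^{−1} mod 13.
  i = 1 (α = 6): (6−9)(6−2)(6−10)(6−4) = (−3)·4·(−4)·2 = 96 ≡ 5, so v_1 = 5^{−1} = 8 (mod 13).
  i = 2 (α = 9): (9−6)(9−2)(9−10)(9−4) = 3·7·(−1)·5 = −105 ≡ 12, so v_2 = 12^{−1} = 12 (mod 13).
  i = 3 (α = 2): (2−6)(2−9)(2−10)(2−4) = (−4)·(−7)·(−8)·(−2) = 448 ≡ 6, so v_3 = 6^{−1} = 11 (mod 13).
  i = 4 (α = 10): (10−6)(10−9)(10−2)(10−4) = 4·1·8·6 = 192 ≡ 10, so v_4 = 10^{−1} = 4 (mod 13).
  i = 5 (α = 4): (4−6)(4−9)(4−2)(4−10) = (−2)·(−5)·2·(−6) = −120 ≡ 10, so v_5 = 10^{−1} = 4 (mod 13).
  v = [8, 12, 11, 4, 4].
Step 2: syndromes of r = [5, 6, 8, 3, 0] (all sums mod 13).
  S_0 = Σ v_i r_i = 8·5 + 12·6 + 11·8 + 4·3 + 4·0 = 212 ≡ 4.
  S_1 = Σ v_i α_i r_i = 8·6·5 + 12·9·6 + 11·2·8 + 4·10·3 + 4·4·0 = 1184 ≡ 1.
  α_i^2 mod 13 = [10, 3, 4, 9, 3].
  S_2 = Σ v_i α_i^2 r_i = 8·10·5 + 12·3·6 + 11·4·8 + 4·9·3 + 4·3·0 = 1076 ≡ 10.
  S = (4, 1, 10) ≠ 0, so r is not a codeword (an error is present).
Step 3: locate the error. For a single error e at position i, S_ℓ = v_i·e·α_i^ℓ, so α_err = S_1/S_0.
  S_0^{−1} = 4^{−1} = 10 (mod 13), so α_err = 1·10 = 10 ≡ 10 = α_4. Error position i = 4.
  Consistency check: S_2/S_1 = 10·1 = 10 ≡ 10 = α_err ✓ (single-error assumption holds).
Step 4: error magnitude e = S_0/v_4 = S_0·∏_{j≠4}(α_4 − α_j) = 4·10 = 40 ≡ 1 (mod 13).
Step 5: correct position 4: c_4 = r_4 − e = 3 − 1 ≡ 2 (mod 13). Hence c = [5, 6, 8, 2, 0].
  Check: interpolating c through the α_i gives m(x) = 3 + 9·x (degree < 2) with m(α_i) = c_i for every i, so c is indeed a codeword.


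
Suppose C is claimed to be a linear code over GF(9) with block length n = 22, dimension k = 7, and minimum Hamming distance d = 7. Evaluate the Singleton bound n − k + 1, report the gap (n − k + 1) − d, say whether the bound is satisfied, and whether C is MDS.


Singleton RHS = n − k + 1 = 16, slack = 9, bound satisfied, not MDS.

Singleton bound: d ≤ n − k + 1.
Here n = 22, k = 7, so n − k + 1 = 16.
Given d = 7, check d ≤ 16: YES.
Slack = (n − k + 1) − d = 9.
The code is NOT MDS (slack = 9 > 0).
Description: the claimed parameters are [22, 7, 7]_9; such a code would be non-MDS.


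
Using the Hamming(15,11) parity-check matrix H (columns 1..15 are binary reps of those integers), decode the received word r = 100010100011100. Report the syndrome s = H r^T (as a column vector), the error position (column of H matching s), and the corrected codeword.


s = (1, 0, 0, 1)^T, error position = 9, corrected codeword c = 100010101011100

Compute s = H r^T mod 2 one row at a time:
  s_1 = 0 + 0 + 0 + 1 + 1 + 1 + 0 + 0 = 3 ≡ 1 (mod 2).
  s_2 = 0 + 1 + 0 + 1 + 1 + 1 + 0 + 0 = 4 ≡ 0 (mod 2).
  s_3 = 0 + 0 + 0 + 1 + 0 + 1 + 0 + 0 = 2 ≡ 0 (mod 2).
  s_4 = 1 + 0 + 1 + 1 + 0 + 1 + 1 + 0 = 5 ≡ 1 (mod 2).
s = (1, 0, 0, 1)^T — this equals column 9 of H (binary 1001), so error is at position 9.
Correct: flip bit 9 of r = 100010100011100 to get c = 100010101011100.


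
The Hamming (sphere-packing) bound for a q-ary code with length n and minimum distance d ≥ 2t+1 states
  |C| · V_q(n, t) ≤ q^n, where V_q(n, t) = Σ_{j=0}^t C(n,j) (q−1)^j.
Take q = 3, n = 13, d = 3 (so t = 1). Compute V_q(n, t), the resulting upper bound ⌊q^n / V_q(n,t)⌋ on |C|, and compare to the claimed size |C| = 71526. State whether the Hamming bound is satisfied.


V_q(n, t) = 27, q^n = 1594323, Hamming bound = 59049, |C| = 71526 > bound (violated).

Step 1: Compute V_q(n, t) = Σ_{j=0}^1 C(n, j) (q−1)^j.
  j = 0: C(13,0)·(2)^0 = 1·1 = 1.
  j = 1: C(13,1)·(2)^1 = 13·2 = 26.
  V_q(n, t) = 1 + 26 = 27.
Step 2: q^n = 3^13 = 1594323.
Step 3: Hamming bound ⌊q^n / V_q(n,t)⌋ = ⌊1594323/27⌋ = 59049.
Step 4: Compare |C| = 71526 to 59049: violated.
The claimed |C| lies above the Hamming bound, so no 3-ary code of length 13 with d ≥ 3 can have 71526 codewords.


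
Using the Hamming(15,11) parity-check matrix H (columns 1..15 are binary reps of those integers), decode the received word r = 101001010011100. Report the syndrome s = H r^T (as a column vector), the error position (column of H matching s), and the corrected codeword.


s = (0, 1, 1, 0)^T, error position = 6, corrected codeword c = 101000010011100

Compute s = H r^T mod 2 one row at a time:
  s_1 = 1 + 0 + 0 + 1 + 1 + 1 + 0 + 0 = 4 ≡ 0 (mod 2).
  s_2 = 0 + 0 + 1 + 0 + 1 + 1 + 0 + 0 = 3 ≡ 1 (mod 2).
  s_3 = 0 + 1 + 1 + 0 + 0 + 1 + 0 + 0 = 3 ≡ 1 (mod 2).
  s_4 = 1 + 1 + 0 + 0 + 0 + 1 + 1 + 0 = 4 ≡ 0 (mod 2).
s = (0, 1, 1, 0)^T — this equals column 6 of H (binary 0110), so error is at position 6.
Correct: flip bit 6 of r = 101001010011100 to get c = 101000010011100.


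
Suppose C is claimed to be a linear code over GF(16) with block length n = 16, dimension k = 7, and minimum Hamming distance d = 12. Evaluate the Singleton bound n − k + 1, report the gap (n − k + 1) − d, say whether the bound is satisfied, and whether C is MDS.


Singleton RHS = n − k + 1 = 10, slack = -2, bound violated (no such code; not MDS).

Singleton bound: d ≤ n − k + 1.
Here n = 16, k = 7, so n − k + 1 = 10.
Given d = 12, check d ≤ 10: NO.
Slack = (n − k + 1) − d = -2.
The slack is negative: d = 12 exceeds n − k + 1 = 10 by 2, so the Singleton bound is violated and no linear [16, 7, 12]_16 code can exist. In particular it is not MDS (MDS requires d = n − k + 1 exactly).
Description: the claimed parameters are [16, 7, 12]_16; such a code would be impossible (violates the Singleton bound).


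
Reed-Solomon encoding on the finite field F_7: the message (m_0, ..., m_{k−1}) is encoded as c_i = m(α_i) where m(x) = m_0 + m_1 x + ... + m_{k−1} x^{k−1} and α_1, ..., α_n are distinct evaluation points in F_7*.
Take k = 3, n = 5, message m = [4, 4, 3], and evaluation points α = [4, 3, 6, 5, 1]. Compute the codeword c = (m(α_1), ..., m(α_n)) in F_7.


c = [5, 1, 3, 1, 4]

Message polynomial: m(x) = 4 + 4·x + 3·x^2 (mod 7).
For each evaluation point α_i, compute m(α_i) mod 7:
  α_1 = 4: Horner steps 3 → 2 → 5, so m(4) = 5.
  α_2 = 3: Horner steps 3 → 6 → 1, so m(3) = 1.
  α_3 = 6: Horner steps 3 → 1 → 3, so m(6) = 3.
  α_4 = 5: Horner steps 3 → 5 → 1, so m(5) = 1.
  α_5 = 1: Horner steps 3 → 0 → 4, so m(1) = 4.
Codeword c = [5, 1, 3, 1, 4] ∈ F_7^5.


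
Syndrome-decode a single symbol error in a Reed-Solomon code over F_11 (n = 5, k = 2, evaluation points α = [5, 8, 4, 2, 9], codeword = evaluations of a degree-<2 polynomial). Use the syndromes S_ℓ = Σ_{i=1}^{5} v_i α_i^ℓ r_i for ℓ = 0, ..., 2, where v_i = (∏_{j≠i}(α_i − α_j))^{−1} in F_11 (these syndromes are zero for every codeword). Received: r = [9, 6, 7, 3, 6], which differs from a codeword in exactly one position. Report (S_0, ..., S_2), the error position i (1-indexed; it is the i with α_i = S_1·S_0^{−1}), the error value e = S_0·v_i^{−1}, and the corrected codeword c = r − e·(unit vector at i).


S = (7, 1, 8), error at position 2, error magnitude e = 2, c = [9, 4, 7, 3, 6].

Step 1: column multipliers v_i = (∏_{j≠i}(α_i − α_j))^{−1} mod 11.
  i = 1 (α = 5): (5−8)(5−4)(5−2)(5−9) = (−3)·1·3·(−4) = 36 ≡ 3, so v_1 = 3^{−1} = 4 (mod 11).
  i = 2 (α = 8): (8−5)(8−4)(8−2)(8−9) = 3·4·6·(−1) = −72 ≡ 5, so v_2 = 5^{−1} = 9 (mod 11).
  i = 3 (α = 4): (4−5)(4−8)(4−2)(4−9) = (−1)·(−4)·2·(−5) = −40 ≡ 4, so v_3 = 4^{−1} = 3 (mod 11).
  i = 4 (α = 2): (2−5)(2−8)(2−4)(2−9) = (−3)·(−6)·(−2)·(−7) = 252 ≡ 10, so v_4 = 10^{−1} = 10 (mod 11).
  i = 5 (α = 9): (9−5)(9−8)(9−4)(9−2) = 4·1·5·7 = 140 ≡ 8, so v_5 = 8^{−1} = 7 (mod 11).
  v = [4, 9, 3, 10, 7].
Step 2: syndromes of r = [9, 6, 7, 3, 6] (all sums mod 11).
  S_0 = Σ v_i r_i = 4·9 + 9·6 + 3·7 + 10·3 + 7·6 = 183 ≡ 7.
  S_1 = Σ v_i α_i r_i = 4·5·9 + 9·8·6 + 3·4·7 + 10·2·3 + 7·9·6 = 1134 ≡ 1.
  α_i^2 mod 11 = [3, 9, 5, 4, 4].
  S_2 = Σ v_i α_i^2 r_i = 4·3·9 + 9·9·6 + 3·5·7 + 10·4·3 + 7·4·6 = 987 ≡ 8.
  S = (7, 1, 8) ≠ 0, so r is not a codeword (an error is present).
Step 3: locate the error. For a single error e at position i, S_ℓ = v_i·e·α_i^ℓ, so α_err = S_1/S_0.
  S_0^{−1} = 7^{−1} = 8 (mod 11), so α_err = 1·8 = 8 ≡ 8 = α_2. Error position i = 2.
  Consistency check: S_2/S_1 = 8·1 = 8 ≡ 8 = α_err ✓ (single-error assumption holds).
Step 4: error magnitude e = S_0/v_2 = S_0·∏_{j≠2}(α_2 − α_j) = 7·5 = 35 ≡ 2 (mod 11).
Step 5: correct position 2: c_2 = r_2 − e = 6 − 2 ≡ 4 (mod 11). Hence c = [9, 4, 7, 3, 6].
  Check: interpolating c through the α_i gives m(x) = 10 + 2·x (degree < 2) with m(α_i) = c_i for every i, so c is indeed a codeword.


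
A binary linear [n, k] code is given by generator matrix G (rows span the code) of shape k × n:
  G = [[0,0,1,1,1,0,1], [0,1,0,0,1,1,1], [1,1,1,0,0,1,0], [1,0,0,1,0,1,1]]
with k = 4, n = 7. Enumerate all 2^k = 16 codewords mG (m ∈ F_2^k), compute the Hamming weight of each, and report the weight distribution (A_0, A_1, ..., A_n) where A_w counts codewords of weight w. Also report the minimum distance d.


Weight distribution: A_0 = 1, A_2 = 3, A_4 = 11, A_6 = 1. Minimum distance d = 2.

Enumerate all 2^4 = 16 messages m ∈ F_2^4.
For each, compute codeword c = mG in F_2^7, then tally its weight.
  m = 0000 → c = 0000000, weight = 0.
  m = 1000 → c = 0011101, weight = 4.
  m = 0100 → c = 0100111, weight = 4.
  m = 1100 → c = 0111010, weight = 4.
  m = 0010 → c = 1110010, weight = 4.
  m = 1010 → c = 1101111, weight = 6.
  m = 0110 → c = 1010101, weight = 4.
  m = 1110 → c = 1001000, weight = 2.
  m = 0001 → c = 1001011, weight = 4.
  m = 1001 → c = 1010110, weight = 4.
  m = 0101 → c = 1101100, weight = 4.
  m = 1101 → c = 1110001, weight = 4.
  m = 0011 → c = 0111001, weight = 4.
  m = 1011 → c = 0100100, weight = 2.
  m = 0111 → c = 0011110, weight = 4.
  m = 1111 → c = 0000011, weight = 2.
Tally weights:
  weight 0: 1 codewords.
  weight 2: 3 codewords.
  weight 4: 11 codewords.
  weight 6: 1 codewords.
Minimum distance d = smallest w > 0 with A_w > 0 = 2.
Sanity: Σ A_w = 16 = 2^4 = 16 ✓.


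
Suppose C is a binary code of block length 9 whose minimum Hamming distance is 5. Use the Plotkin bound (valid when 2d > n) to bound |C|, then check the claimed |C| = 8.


Plotkin bound M ≤ 10; given |C| = 8 ≤ bound (satisfied).

Check applicability: 2d = 10, n = 9.
2d − n = 1 > 0, so Plotkin applies.
Compute d/(2d−n) = 5/1 ≈ 5.0000.
⌊d/(2d−n)⌋ = 5.
Plotkin bound: M ≤ 2·5 = 10.
Given |C| = 8, check: satisfied.
This |C| is below the Plotkin bound.


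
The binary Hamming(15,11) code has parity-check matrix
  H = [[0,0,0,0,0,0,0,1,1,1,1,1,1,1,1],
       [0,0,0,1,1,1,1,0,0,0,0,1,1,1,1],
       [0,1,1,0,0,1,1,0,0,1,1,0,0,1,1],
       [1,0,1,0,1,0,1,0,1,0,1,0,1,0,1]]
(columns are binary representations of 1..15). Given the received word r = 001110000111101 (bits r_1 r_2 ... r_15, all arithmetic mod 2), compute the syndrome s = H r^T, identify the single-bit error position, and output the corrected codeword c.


s = (1, 1, 0, 1)^T, error position = 13, corrected codeword c = 001110000111001

Compute s = H r^T mod 2 one row at a time:
  s_1 = 0 + 0 + 1 + 1 + 1 + 1 + 0 + 1 = 5 ≡ 1 (mod 2).
  s_2 = 1 + 1 + 0 + 0 + 1 + 1 + 0 + 1 = 5 ≡ 1 (mod 2).
  s_3 = 0 + 1 + 0 + 0 + 1 + 1 + 0 + 1 = 4 ≡ 0 (mod 2).
  s_4 = 0 + 1 + 1 + 0 + 0 + 1 + 1 + 1 = 5 ≡ 1 (mod 2).
s = (1, 1, 0, 1)^T — this equals column 13 of H (binary 1101), so error is at position 13.
Correct: flip bit 13 of r = 001110000111101 to get c = 001110000111001.


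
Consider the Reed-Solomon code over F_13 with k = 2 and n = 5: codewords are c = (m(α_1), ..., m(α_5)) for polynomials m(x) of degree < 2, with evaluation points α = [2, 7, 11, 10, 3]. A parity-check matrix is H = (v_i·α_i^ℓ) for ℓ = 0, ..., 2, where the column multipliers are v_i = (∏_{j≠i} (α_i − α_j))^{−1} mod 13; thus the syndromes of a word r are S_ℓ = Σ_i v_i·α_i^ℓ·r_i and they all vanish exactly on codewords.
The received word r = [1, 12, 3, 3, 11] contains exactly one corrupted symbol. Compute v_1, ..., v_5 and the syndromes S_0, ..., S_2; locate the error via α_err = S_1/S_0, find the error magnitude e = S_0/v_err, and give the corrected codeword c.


S = (8, 10, 6), error at position 3, error magnitude e = 3, c = [1, 12, 0, 3, 11].

Step 1: column multipliers v_i = (∏_{j≠i}(α_i − α_j))^{−1} mod 13.
  i = 1 (α = 2): (2−7)(2−11)(2−10)(2−3) = (−5)·(−9)·(−8)·(−1) = 360 ≡ 9, so v_1 = 9^{−1} = 3 (mod 13).
  i = 2 (α = 7): (7−2)(7−11)(7−10)(7−3) = 5·(−4)·(−3)·4 = 240 ≡ 6, so v_2 = 6^{−1} = 11 (mod 13).
  i = 3 (α = 11): (11−2)(11−7)(11−10)(11−3) = 9·4·1·8 = 288 ≡ 2, so v_3 = 2^{−1} = 7 (mod 13).
  i = 4 (α = 10): (10−2)(10−7)(10−11)(10−3) = 8·3·(−1)·7 = −168 ≡ 1, so v_4 = 1^{−1} = 1 (mod 13).
  i = 5 (α = 3): (3−2)(3−7)(3−11)(3−10) = 1·(−4)·(−8)·(−7) = −224 ≡ 10, so v_5 = 10^{−1} = 4 (mod 13).
  v = [3, 11, 7, 1, 4].
Step 2: syndromes of r = [1, 12, 3, 3, 11] (all sums mod 13).
  S_0 = Σ v_i r_i = 3·1 + 11·12 + 7·3 + 1·3 + 4·11 = 203 ≡ 8.
  S_1 = Σ v_i α_i r_i = 3·2·1 + 11·7·12 + 7·11·3 + 1·10·3 + 4·3·11 = 1323 ≡ 10.
  α_i^2 mod 13 = [4, 10, 4, 9, 9].
  S_2 = Σ v_i α_i^2 r_i = 3·4·1 + 11·10·12 + 7·4·3 + 1·9·3 + 4·9·11 = 1839 ≡ 6.
  S = (8, 10, 6) ≠ 0, so r is not a codeword (an error is present).
Step 3: locate the error. For a single error e at position i, S_ℓ = v_i·e·α_i^ℓ, so α_err = S_1/S_0.
  S_0^{−1} = 8^{−1} = 5 (mod 13), so α_err = 10·5 = 50 ≡ 11 = α_3. Error position i = 3.
  Consistency check: S_2/S_1 = 6·4 = 24 ≡ 11 = α_err ✓ (single-error assumption holds).
Step 4: error magnitude e = S_0/v_3 = S_0·∏_{j≠3}(α_3 − α_j) = 8·2 = 16 ≡ 3 (mod 13).
Step 5: correct position 3: c_3 = r_3 − e = 3 − 3 ≡ 0 (mod 13). Hence c = [1, 12, 0, 3, 11].
  Check: interpolating c through the α_i gives m(x) = 7 + 10·x (degree < 2) with m(α_i) = c_i for every i, so c is indeed a codeword.


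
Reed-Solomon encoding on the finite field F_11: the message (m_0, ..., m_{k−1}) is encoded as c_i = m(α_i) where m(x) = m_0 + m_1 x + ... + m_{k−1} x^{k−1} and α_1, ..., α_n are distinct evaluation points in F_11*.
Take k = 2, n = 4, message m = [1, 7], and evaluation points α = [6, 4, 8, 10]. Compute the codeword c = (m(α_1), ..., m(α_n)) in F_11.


c = [10, 7, 2, 5]

Message polynomial: m(x) = 1 + 7·x (mod 11).
For each evaluation point α_i, compute m(α_i) mod 11:
  α_1 = 6: Horner steps 7 → 10, so m(6) = 10.
  α_2 = 4: Horner steps 7 → 7, so m(4) = 7.
  α_3 = 8: Horner steps 7 → 2, so m(8) = 2.
  α_4 = 10: Horner steps 7 → 5, so m(10) = 5.
Codeword c = [10, 7, 2, 5] ∈ F_11^4.


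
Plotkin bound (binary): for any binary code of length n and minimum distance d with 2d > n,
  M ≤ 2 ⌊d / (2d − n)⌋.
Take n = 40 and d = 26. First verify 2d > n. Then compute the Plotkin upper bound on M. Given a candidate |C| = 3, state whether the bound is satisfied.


Plotkin bound M ≤ 4; given |C| = 3 ≤ bound (satisfied).

Check applicability: 2d = 52, n = 40.
2d − n = 12 > 0, so Plotkin applies.
Compute d/(2d−n) = 26/12 ≈ 2.1667.
⌊d/(2d−n)⌋ = 2.
Plotkin bound: M ≤ 2·2 = 4.
Given |C| = 3, check: satisfied.
This |C| is below the Plotkin bound.


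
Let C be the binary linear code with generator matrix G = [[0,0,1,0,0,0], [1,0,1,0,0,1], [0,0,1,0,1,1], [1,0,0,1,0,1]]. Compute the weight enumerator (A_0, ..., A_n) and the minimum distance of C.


Weight distribution: A_0 = 1, A_1 = 2, A_2 = 4, A_3 = 6, A_4 = 3. Minimum distance d = 1.

Enumerate all 2^4 = 16 messages m ∈ F_2^4.
For each, compute codeword c = mG in F_2^6, then tally its weight.
  m = 0000 → c = 000000, weight = 0.
  m = 1000 → c = 001000, weight = 1.
  m = 0100 → c = 101001, weight = 3.
  m = 1100 → c = 100001, weight = 2.
  m = 0010 → c = 001011, weight = 3.
  m = 1010 → c = 000011, weight = 2.
  m = 0110 → c = 100010, weight = 2.
  m = 1110 → c = 101010, weight = 3.
  m = 0001 → c = 100101, weight = 3.
  m = 1001 → c = 101101, weight = 4.
  m = 0101 → c = 001100, weight = 2.
  m = 1101 → c = 000100, weight = 1.
  m = 0011 → c = 101110, weight = 4.
  m = 1011 → c = 100110, weight = 3.
  m = 0111 → c = 000111, weight = 3.
  m = 1111 → c = 001111, weight = 4.
Tally weights:
  weight 0: 1 codewords.
  weight 1: 2 codewords.
  weight 2: 4 codewords.
  weight 3: 6 codewords.
  weight 4: 3 codewords.
Minimum distance d = smallest w > 0 with A_w > 0 = 1.
Sanity: Σ A_w = 16 = 2^4 = 16 ✓.


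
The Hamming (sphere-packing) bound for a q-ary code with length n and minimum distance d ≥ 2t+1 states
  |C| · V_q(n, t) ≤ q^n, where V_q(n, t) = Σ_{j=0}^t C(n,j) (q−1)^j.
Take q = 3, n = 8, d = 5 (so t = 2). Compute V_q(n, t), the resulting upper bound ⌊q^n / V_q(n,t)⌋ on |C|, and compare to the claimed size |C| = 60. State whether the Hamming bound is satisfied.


V_q(n, t) = 129, q^n = 6561, Hamming bound = 50, |C| = 60 > bound (violated).

Step 1: Compute V_q(n, t) = Σ_{j=0}^2 C(n, j) (q−1)^j.
  j = 0: C(8,0)·(2)^0 = 1·1 = 1.
  j = 1: C(8,1)·(2)^1 = 8·2 = 16.
  j = 2: C(8,2)·(2)^2 = 28·4 = 112.
  V_q(n, t) = 1 + 16 + 112 = 129.
Step 2: q^n = 3^8 = 6561.
Step 3: Hamming bound ⌊q^n / V_q(n,t)⌋ = ⌊6561/129⌋ = 50.
Step 4: Compare |C| = 60 to 50: violated.
The claimed |C| lies above the Hamming bound, so no 3-ary code of length 8 with d ≥ 5 can have 60 codewords.


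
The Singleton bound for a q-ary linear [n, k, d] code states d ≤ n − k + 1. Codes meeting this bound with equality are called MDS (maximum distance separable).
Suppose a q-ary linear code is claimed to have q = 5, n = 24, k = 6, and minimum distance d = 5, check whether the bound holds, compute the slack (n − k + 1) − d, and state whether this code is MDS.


Singleton RHS = n − k + 1 = 19, slack = 14, bound satisfied, not MDS.

Singleton bound: d ≤ n − k + 1.
Here n = 24, k = 6, so n − k + 1 = 19.
Given d = 5, check d ≤ 19: YES.
Slack = (n − k + 1) − d = 14.
The code is NOT MDS (slack = 14 > 0).
Description: the claimed parameters are [24, 6, 5]_5; such a code would be non-MDS.


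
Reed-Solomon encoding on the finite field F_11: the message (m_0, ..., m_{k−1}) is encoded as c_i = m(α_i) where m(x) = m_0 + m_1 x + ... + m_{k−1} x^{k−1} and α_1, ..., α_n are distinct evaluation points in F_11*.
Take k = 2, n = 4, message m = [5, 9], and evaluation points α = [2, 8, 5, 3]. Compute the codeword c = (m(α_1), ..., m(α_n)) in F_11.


c = [1, 0, 6, 10]

Message polynomial: m(x) = 5 + 9·x (mod 11).
For each evaluation point α_i, compute m(α_i) mod 11:
  α_1 = 2: Horner steps 9 → 1, so m(2) = 1.
  α_2 = 8: Horner steps 9 → 0, so m(8) = 0.
  α_3 = 5: Horner steps 9 → 6, so m(5) = 6.
  α_4 = 3: Horner steps 9 → 10, so m(3) = 10.
Codeword c = [1, 0, 6, 10] ∈ F_11^4.


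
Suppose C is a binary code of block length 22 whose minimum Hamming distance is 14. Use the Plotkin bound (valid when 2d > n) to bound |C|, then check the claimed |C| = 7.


Plotkin bound M ≤ 4; given |C| = 7 > bound (violated).

Check applicability: 2d = 28, n = 22.
2d − n = 6 > 0, so Plotkin applies.
Compute d/(2d−n) = 14/6 ≈ 2.3333.
⌊d/(2d−n)⌋ = 2.
Plotkin bound: M ≤ 2·2 = 4.
Given |C| = 7, check: VIOLATED.
This |C| is above the Plotkin bound, so no binary code with n = 22, d = 14 and 7 codewords exists.


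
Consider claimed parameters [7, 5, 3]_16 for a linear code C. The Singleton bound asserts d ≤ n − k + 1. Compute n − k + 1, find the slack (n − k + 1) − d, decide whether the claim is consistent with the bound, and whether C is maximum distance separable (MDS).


Singleton RHS = n − k + 1 = 3, slack = 0, bound satisfied, MDS.

Singleton bound: d ≤ n − k + 1.
Here n = 7, k = 5, so n − k + 1 = 3.
Given d = 3, check d ≤ 3: YES.
Slack = (n − k + 1) − d = 0.
The code is MDS (slack = 0).
Description: the claimed parameters are [7, 5, 3]_16; such a code would be MDS (meets Singleton bound).


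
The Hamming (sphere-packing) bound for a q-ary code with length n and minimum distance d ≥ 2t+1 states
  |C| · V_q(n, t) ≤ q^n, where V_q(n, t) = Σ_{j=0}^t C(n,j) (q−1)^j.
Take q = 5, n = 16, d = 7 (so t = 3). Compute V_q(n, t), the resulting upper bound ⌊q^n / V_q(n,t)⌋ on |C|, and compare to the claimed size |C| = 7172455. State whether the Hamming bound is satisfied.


V_q(n, t) = 37825, q^n = 152587890625, Hamming bound = 4034048, |C| = 7172455 > bound (violated).

Step 1: Compute V_q(n, t) = Σ_{j=0}^3 C(n, j) (q−1)^j.
  j = 0: C(16,0)·(4)^0 = 1·1 = 1.
  j = 1: C(16,1)·(4)^1 = 16·4 = 64.
  j = 2: C(16,2)·(4)^2 = 120·16 = 1920.
  j = 3: C(16,3)·(4)^3 = 560·64 = 35840.
  V_q(n, t) = 1 + 64 + 1920 + 35840 = 37825.
Step 2: q^n = 5^16 = 152587890625.
Step 3: Hamming bound ⌊q^n / V_q(n,t)⌋ = ⌊152587890625/37825⌋ = 4034048.
Step 4: Compare |C| = 7172455 to 4034048: violated.
The claimed |C| lies above the Hamming bound, so no 5-ary code of length 16 with d ≥ 7 can have 7172455 codewords.


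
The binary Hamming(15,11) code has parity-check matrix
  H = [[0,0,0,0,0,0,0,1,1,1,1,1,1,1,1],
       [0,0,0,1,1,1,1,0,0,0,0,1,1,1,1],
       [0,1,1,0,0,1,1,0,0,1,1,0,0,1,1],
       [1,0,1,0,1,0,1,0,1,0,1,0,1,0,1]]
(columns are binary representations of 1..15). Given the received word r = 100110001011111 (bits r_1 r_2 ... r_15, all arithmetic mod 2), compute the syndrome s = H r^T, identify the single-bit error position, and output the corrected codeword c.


s = (0, 0, 1, 0)^T, error position = 2, corrected codeword c = 110110001011111

Compute s = H r^T mod 2 one row at a time:
  s_1 = 0 + 1 + 0 + 1 + 1 + 1 + 1 + 1 = 6 ≡ 0 (mod 2).
  s_2 = 1 + 1 + 0 + 0 + 1 + 1 + 1 + 1 = 6 ≡ 0 (mod 2).
  s_3 = 0 + 0 + 0 + 0 + 0 + 1 + 1 + 1 = 3 ≡ 1 (mod 2).
  s_4 = 1 + 0 + 1 + 0 + 1 + 1 + 1 + 1 = 6 ≡ 0 (mod 2).
s = (0, 0, 1, 0)^T — this equals column 2 of H (binary 0010), so error is at position 2.
Correct: flip bit 2 of r = 100110001011111 to get c = 110110001011111.


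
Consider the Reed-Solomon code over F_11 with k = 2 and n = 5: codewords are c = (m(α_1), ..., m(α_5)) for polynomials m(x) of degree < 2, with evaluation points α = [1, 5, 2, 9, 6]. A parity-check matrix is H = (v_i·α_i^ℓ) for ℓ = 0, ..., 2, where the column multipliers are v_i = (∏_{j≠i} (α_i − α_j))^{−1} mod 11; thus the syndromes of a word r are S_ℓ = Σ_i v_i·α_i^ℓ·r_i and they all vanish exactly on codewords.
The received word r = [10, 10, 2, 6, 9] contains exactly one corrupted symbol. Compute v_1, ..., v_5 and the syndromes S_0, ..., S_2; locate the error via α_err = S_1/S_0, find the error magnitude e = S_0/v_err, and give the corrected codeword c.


S = (3, 3, 3), error at position 1, error magnitude e = 7, c = [3, 10, 2, 6, 9].

Step 1: column multipliers v_i = (∏_{j≠i}(α_i − α_j))^{−1} mod 11.
  i = 1 (α = 1): (1−5)(1−2)(1−9)(1−6) = (−4)·(−1)·(−8)·(−5) = 160 ≡ 6, so v_1 = 6^{−1} = 2 (mod 11).
  i = 2 (α = 5): (5−1)(5−2)(5−9)(5−6) = 4·3·(−4)·(−1) = 48 ≡ 4, so v_2 = 4^{−1} = 3 (mod 11).
  i = 3 (α = 2): (2−1)(2−5)(2−9)(2−6) = 1·(−3)·(−7)·(−4) = −84 ≡ 4, so v_3 = 4^{−1} = 3 (mod 11).
  i = 4 (α = 9): (9−1)(9−5)(9−2)(9−6) = 8·4·7·3 = 672 ≡ 1, so v_4 = 1^{−1} = 1 (mod 11).
  i = 5 (α = 6): (6−1)(6−5)(6−2)(6−9) = 5·1·4·(−3) = −60 ≡ 6, so v_5 = 6^{−1} = 2 (mod 11).
  v = [2, 3, 3, 1, 2].
Step 2: syndromes of r = [10, 10, 2, 6, 9] (all sums mod 11).
  S_0 = Σ v_i r_i = 2·10 + 3·10 + 3·2 + 1·6 + 2·9 = 80 ≡ 3.
  S_1 = Σ v_i α_i r_i = 2·1·10 + 3·5·10 + 3·2·2 + 1·9·6 + 2·6·9 = 344 ≡ 3.
  α_i^2 mod 11 = [1, 3, 4, 4, 3].
  S_2 = Σ v_i α_i^2 r_i = 2·1·10 + 3·3·10 + 3·4·2 + 1·4·6 + 2·3·9 = 212 ≡ 3.
  S = (3, 3, 3) ≠ 0, so r is not a codeword (an error is present).
Step 3: locate the error. For a single error e at position i, S_ℓ = v_i·e·α_i^ℓ, so α_err = S_1/S_0.
  S_0^{−1} = 3^{−1} = 4 (mod 11), so α_err = 3·4 = 12 ≡ 1 = α_1. Error position i = 1.
  Consistency check: S_2/S_1 = 3·4 = 12 ≡ 1 = α_err ✓ (single-error assumption holds).
Step 4: error magnitude e = S_0/v_1 = S_0·∏_{j≠1}(α_1 − α_j) = 3·6 = 18 ≡ 7 (mod 11).
Step 5: correct position 1: c_1 = r_1 − e = 10 − 7 ≡ 3 (mod 11). Hence c = [3, 10, 2, 6, 9].
  Check: interpolating c through the α_i gives m(x) = 4 + 10·x (degree < 2) with m(α_i) = c_i for every i, so c is indeed a codeword.


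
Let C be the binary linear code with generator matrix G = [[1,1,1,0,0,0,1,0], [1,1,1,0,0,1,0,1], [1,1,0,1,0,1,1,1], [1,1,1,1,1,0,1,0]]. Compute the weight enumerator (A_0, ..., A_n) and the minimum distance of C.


Weight distribution: A_0 = 1, A_2 = 1, A_3 = 5, A_4 = 3, A_5 = 2, A_6 = 3, A_7 = 1. Minimum distance d = 2.

Enumerate all 2^4 = 16 messages m ∈ F_2^4.
For each, compute codeword c = mG in F_2^8, then tally its weight.
  m = 0000 → c = 00000000, weight = 0.
  m = 1000 → c = 11100010, weight = 4.
  m = 0100 → c = 11100101, weight = 5.
  m = 1100 → c = 00000111, weight = 3.
  m = 0010 → c = 11010111, weight = 6.
  m = 1010 → c = 00110101, weight = 4.
  m = 0110 → c = 00110010, weight = 3.
  m = 1110 → c = 11010000, weight = 3.
  m = 0001 → c = 11111010, weight = 6.
  m = 1001 → c = 00011000, weight = 2.
  m = 0101 → c = 00011111, weight = 5.
  m = 1101 → c = 11111101, weight = 7.
  m = 0011 → c = 00101101, weight = 4.
  m = 1011 → c = 11001111, weight = 6.
  m = 0111 → c = 11001000, weight = 3.
  m = 1111 → c = 00101010, weight = 3.
Tally weights:
  weight 0: 1 codewords.
  weight 2: 1 codewords.
  weight 3: 5 codewords.
  weight 4: 3 codewords.
  weight 5: 2 codewords.
  weight 6: 3 codewords.
  weight 7: 1 codewords.
Minimum distance d = smallest w > 0 with A_w > 0 = 2.
Sanity: Σ A_w = 16 = 2^4 = 16 ✓.
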